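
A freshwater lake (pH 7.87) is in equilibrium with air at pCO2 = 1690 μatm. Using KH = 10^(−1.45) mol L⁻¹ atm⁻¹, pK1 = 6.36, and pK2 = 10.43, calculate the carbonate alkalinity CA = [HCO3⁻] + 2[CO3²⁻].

[CO2*] = KH · pCO2 = 10^(−1.45) × 1690×10^-6 = 5.996×10^-5 mol/L
α₀ = 1/(1 + K1/[H⁺] + K1K2/[H⁺]²) = 1/(1 + 10^+1.51 + 10^-1.05) = 0.02990
DIC = [CO2*]/α₀ = 5.996×10^-5 / 0.02990 = 2.006 mmol/L
CA = (α₁ + 2α₂)·DIC = (0.9674 + 2×0.002665) × 2.006 = 1.95 mmol/L

CA = 1.95 mmol/L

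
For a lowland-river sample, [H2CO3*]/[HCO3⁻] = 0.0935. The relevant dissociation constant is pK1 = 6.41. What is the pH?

From K1 = [H⁺][HCO3⁻]/[H2CO3*]:  pH = pK1 − log₁₀([H2CO3*]/[HCO3⁻])
log₁₀(0.0935) = -1.029
pH = 6.41 − (-1.029) = 7.44

pH = 7.44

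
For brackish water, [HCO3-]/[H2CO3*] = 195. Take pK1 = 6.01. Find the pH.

From K1 = [H⁺][HCO3-]/[H2CO3*]:  pH = pK1 + log₁₀([HCO3-]/[H2CO3*])
log₁₀(195) = +2.290
pH = 6.01 + (+2.290) = 8.30

pH = 8.30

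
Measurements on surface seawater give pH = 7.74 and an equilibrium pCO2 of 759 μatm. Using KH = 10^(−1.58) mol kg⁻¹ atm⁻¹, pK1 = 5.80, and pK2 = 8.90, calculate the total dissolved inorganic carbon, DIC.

DIC = 1.88 mmol/kg

[CO2*] = KH · pCO2 = 10^(−1.58) × 759×10^-6 = 1.996×10^-5 mol/kg
α₀ = 1/(1 + K1/[H⁺] + K1K2/[H⁺]²) = 1/(1 + 10^+1.94 + 10^+0.78) = 0.01062
DIC = [CO2*]/α₀ = 1.996×10^-5 / 0.01062 = 1.88 mmol/kg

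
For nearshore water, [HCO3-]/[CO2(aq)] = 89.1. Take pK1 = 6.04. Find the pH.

From K1 = [H⁺][HCO3-]/[CO2(aq)]:  pH = pK1 + log₁₀([HCO3-]/[CO2(aq)])
log₁₀(89.1) = +1.950
pH = 6.04 + (+1.950) = 7.99

pH = 7.99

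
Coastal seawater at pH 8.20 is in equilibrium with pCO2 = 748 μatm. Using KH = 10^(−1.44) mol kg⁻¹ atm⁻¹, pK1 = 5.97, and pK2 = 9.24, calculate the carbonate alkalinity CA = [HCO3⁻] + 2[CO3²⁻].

CA = 5.45 mmol/kg

[CO2*] = KH · pCO2 = 10^(−1.44) × 748×10^-6 = 2.716×10^-5 mol/kg
α₀ = 1/(1 + K1/[H⁺] + K1K2/[H⁺]²) = 1/(1 + 10^+2.23 + 10^+1.19) = 0.005367
DIC = [CO2*]/α₀ = 2.716×10^-5 / 0.005367 = 5.060 mmol/kg
CA = (α₁ + 2α₂)·DIC = (0.9115 + 2×0.08313) × 5.060 = 5.45 mmol/kg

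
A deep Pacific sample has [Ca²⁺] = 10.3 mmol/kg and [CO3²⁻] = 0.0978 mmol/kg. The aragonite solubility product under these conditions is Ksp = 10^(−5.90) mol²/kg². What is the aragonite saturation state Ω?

Ksp = 10^(−5.90) = 1.259×10^-6
Ω = [Ca²⁺][CO3²⁻]/Ksp = (10.3×10^-3)(0.0978×10^-3) / 1.259×10^-6 = 0.800

Ω = 0.800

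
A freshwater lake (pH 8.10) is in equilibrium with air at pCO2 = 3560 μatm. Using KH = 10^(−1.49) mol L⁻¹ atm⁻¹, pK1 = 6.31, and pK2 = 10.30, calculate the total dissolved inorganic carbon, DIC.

[CO2*] = KH · pCO2 = 10^(−1.49) × 3560×10^-6 = 1.152×10^-4 mol/L
α₀ = 1/(1 + K1/[H⁺] + K1K2/[H⁺]²) = 1/(1 + 10^+1.79 + 10^-0.41) = 0.01586
DIC = [CO2*]/α₀ = 1.152×10^-4 / 0.01586 = 7.26 mmol/L

DIC = 7.26 mmol/L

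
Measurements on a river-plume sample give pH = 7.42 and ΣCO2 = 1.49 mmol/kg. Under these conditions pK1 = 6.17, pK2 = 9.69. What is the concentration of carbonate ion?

[CO3²⁻] = 7.54 μmol/kg

α₂ = 1 / (1 + [H⁺]/K2 + [H⁺]²/(K1K2)) = 1 / (1 + 10^+2.27 + 10^+1.02)
   = 1 / (1 + 186.21 + 10.471) = 1/197.68 = 0.005059
[CO3²⁻] = α₂ × DIC = 0.005059 × 1.49 = 0.00754 mmol/kg = 7.54 μmol/kg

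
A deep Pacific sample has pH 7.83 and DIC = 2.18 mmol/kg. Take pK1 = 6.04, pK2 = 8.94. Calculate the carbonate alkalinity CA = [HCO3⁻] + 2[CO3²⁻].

CA = [HCO3⁻] + 2[CO3²⁻] = (α₁ + 2α₂)·DIC
At pH 7.83: [H⁺]/K1 = 10^-1.79 = 0.016218, K2/[H⁺] = 10^-1.11 = 0.077625
α₁ = 1/(1 + 0.016218 + 0.077625) = 1/1.0938 = 0.9142; α₂ = α₁·K2/[H⁺] = 0.07097
α₁ + 2α₂ = 1.0561
CA = 1.0561 × 2.18 = 2.30 mmol/kg

CA = 2.30 mmol/kg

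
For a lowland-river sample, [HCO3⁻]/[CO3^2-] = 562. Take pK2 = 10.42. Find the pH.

From K2 = [H⁺][CO3^2-]/[HCO3⁻]:  pH = pK2 − log₁₀([HCO3⁻]/[CO3^2-])
log₁₀(562) = +2.750
pH = 10.42 − (+2.750) = 7.67

pH = 7.67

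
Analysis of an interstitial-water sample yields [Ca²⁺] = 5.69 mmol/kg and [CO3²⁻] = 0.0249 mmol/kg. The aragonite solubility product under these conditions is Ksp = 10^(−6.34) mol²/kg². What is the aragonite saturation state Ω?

Ω = 0.310

Ksp = 10^(−6.34) = 4.571×10^-7
Ω = [Ca²⁺][CO3²⁻]/Ksp = (5.69×10^-3)(0.0249×10^-3) / 4.571×10^-7 = 0.310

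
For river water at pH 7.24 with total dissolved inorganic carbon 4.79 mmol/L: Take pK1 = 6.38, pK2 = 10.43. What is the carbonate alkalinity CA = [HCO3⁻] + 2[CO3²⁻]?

CA = [HCO3⁻] + 2[CO3²⁻] = (α₁ + 2α₂)·DIC
At pH 7.24: [H⁺]/K1 = 10^-0.86 = 0.13804, K2/[H⁺] = 10^-3.19 = 0.00064565
α₁ = 1/(1 + 0.13804 + 0.00064565) = 1/1.1387 = 0.8782; α₂ = α₁·K2/[H⁺] = 0.0005670
α₁ + 2α₂ = 0.8793
CA = 0.8793 × 4.79 = 4.21 mmol/L

CA = 4.21 mmol/L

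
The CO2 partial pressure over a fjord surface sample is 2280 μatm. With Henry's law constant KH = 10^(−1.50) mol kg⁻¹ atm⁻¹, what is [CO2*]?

KH = 10^(−1.50) = 3.162×10^-2 mol kg⁻¹ atm⁻¹
[CO2*] = KH · pCO2 = 3.162×10^-2 × 2280×10^-6 atm = 7.21×10^-5 mol/kg

[CO2*] = 72.1 μmol/kg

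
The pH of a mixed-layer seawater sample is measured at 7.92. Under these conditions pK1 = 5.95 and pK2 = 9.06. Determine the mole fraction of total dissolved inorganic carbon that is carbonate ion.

α₂ = 0.0669

α₂ = 1 / (1 + [H⁺]/K2 + [H⁺]²/(K1K2)) = 1 / (1 + 10^+1.14 + 10^-0.83)
   = 1 / (1 + 13.804 + 0.14791) = 1/14.952 = 0.06688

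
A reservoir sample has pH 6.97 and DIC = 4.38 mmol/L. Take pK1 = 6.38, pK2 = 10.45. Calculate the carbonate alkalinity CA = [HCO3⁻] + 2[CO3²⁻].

CA = 3.49 mmol/L

CA = [HCO3⁻] + 2[CO3²⁻] = (α₁ + 2α₂)·DIC
At pH 6.97: [H⁺]/K1 = 10^-0.59 = 0.25704, K2/[H⁺] = 10^-3.48 = 0.00033113
α₁ = 1/(1 + 0.25704 + 0.00033113) = 1/1.2574 = 0.7953; α₂ = α₁·K2/[H⁺] = 0.0002634
α₁ + 2α₂ = 0.7958
CA = 0.7958 × 4.38 = 3.49 mmol/L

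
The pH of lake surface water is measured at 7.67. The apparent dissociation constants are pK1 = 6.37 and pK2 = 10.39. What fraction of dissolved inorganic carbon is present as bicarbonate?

α₁ = 1 / (1 + [H⁺]/K1 + K2/[H⁺]) = 1 / (1 + 10^-1.30 + 10^-2.72)
   = 1 / (1 + 0.050119 + 0.0019055) = 1/1.0520 = 0.9505

α₁ = 0.951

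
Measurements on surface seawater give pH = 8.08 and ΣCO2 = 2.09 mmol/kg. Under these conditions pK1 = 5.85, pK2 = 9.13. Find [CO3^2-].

[CO3²⁻] = 0.170 mmol/kg

α₂ = 1 / (1 + [H⁺]/K2 + [H⁺]²/(K1K2)) = 1 / (1 + 10^+1.05 + 10^-1.18)
   = 1 / (1 + 11.220 + 0.066069) = 1/12.286 = 0.08139
[CO3²⁻] = α₂ × DIC = 0.08139 × 2.09 = 0.170 mmol/kg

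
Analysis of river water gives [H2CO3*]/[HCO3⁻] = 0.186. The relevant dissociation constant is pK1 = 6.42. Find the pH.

pH = 7.15

From K1 = [H⁺][HCO3⁻]/[H2CO3*]:  pH = pK1 − log₁₀([H2CO3*]/[HCO3⁻])
log₁₀(0.186) = -0.730
pH = 6.42 − (-0.730) = 7.15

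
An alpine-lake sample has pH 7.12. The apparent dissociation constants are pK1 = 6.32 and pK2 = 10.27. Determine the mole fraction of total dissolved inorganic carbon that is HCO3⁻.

α₁ = 1 / (1 + [H⁺]/K1 + K2/[H⁺]) = 1 / (1 + 10^-0.80 + 10^-3.15)
   = 1 / (1 + 0.15849 + 0.00070795) = 1/1.1592 = 0.8627

α₁ = 0.863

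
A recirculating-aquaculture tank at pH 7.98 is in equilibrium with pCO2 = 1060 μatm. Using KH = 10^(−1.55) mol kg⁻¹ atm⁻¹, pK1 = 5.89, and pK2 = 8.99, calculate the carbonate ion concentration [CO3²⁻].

[CO2*] = KH · pCO2 = 10^(−1.55) × 1060×10^-6 = 2.987×10^-5 mol/kg
α₀ = 1/(1 + K1/[H⁺] + K1K2/[H⁺]²) = 1/(1 + 10^+2.09 + 10^+1.08) = 0.007350
DIC = [CO2*]/α₀ = 2.987×10^-5 / 0.007350 = 4.064 mmol/kg
[CO3²⁻] = α₂·DIC; α₂ = 0.08837, so [CO3²⁻] = 0.08837 × 4.064 = 0.359 mmol/kg

[CO3²⁻] = 0.359 mmol/kg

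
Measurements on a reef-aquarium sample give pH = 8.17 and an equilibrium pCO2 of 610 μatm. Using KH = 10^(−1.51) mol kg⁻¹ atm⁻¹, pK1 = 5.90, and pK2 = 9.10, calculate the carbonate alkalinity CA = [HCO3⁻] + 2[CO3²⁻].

[CO2*] = KH · pCO2 = 10^(−1.51) × 610×10^-6 = 1.885×10^-5 mol/kg
α₀ = 1/(1 + K1/[H⁺] + K1K2/[H⁺]²) = 1/(1 + 10^+2.27 + 10^+1.34) = 0.004783
DIC = [CO2*]/α₀ = 1.885×10^-5 / 0.004783 = 3.941 mmol/kg
CA = (α₁ + 2α₂)·DIC = (0.8906 + 2×0.1046) × 3.941 = 4.34 mmol/kg

CA = 4.34 mmol/kg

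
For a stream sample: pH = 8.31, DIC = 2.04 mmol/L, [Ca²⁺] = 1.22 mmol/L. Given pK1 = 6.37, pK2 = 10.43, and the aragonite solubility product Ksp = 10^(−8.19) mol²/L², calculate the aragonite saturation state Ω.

α₂ = 1 / (1 + [H⁺]/K2 + [H⁺]²/(K1K2)) = 1 / (1 + 10^+2.12 + 10^+0.18)
   = 1 / (1 + 131.83 + 1.5136) = 1/134.34 = 0.007444
[CO3²⁻] = α₂ × DIC = 0.007444 × 2.04 = 0.01519 mmol/L = 15.19 μmol/L
Ksp = 10^(−8.19) = 6.457×10^-9
Ω = [Ca²⁺][CO3²⁻]/Ksp = (1.22×10^-3)(1.519×10^-5) / 6.457×10^-9 = 2.87

Ω = 2.87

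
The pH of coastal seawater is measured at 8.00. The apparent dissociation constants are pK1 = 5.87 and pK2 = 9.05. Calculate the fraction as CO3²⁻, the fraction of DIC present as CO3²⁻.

α₂ = 0.0813

α₂ = 1 / (1 + [H⁺]/K2 + [H⁺]²/(K1K2)) = 1 / (1 + 10^+1.05 + 10^-1.08)
   = 1 / (1 + 11.220 + 0.083176) = 1/12.303 = 0.08128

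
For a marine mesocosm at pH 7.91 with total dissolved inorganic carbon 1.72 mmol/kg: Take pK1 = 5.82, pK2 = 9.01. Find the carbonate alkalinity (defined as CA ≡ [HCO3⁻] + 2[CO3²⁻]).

CA = [HCO3⁻] + 2[CO3²⁻] = (α₁ + 2α₂)·DIC
At pH 7.91: [H⁺]/K1 = 10^-2.09 = 0.0081283, K2/[H⁺] = 10^-1.10 = 0.079433
α₁ = 1/(1 + 0.0081283 + 0.079433) = 1/1.0876 = 0.9195; α₂ = α₁·K2/[H⁺] = 0.07304
α₁ + 2α₂ = 1.0656
CA = 1.0656 × 1.72 = 1.83 mmol/kg

CA = 1.83 mmol/kg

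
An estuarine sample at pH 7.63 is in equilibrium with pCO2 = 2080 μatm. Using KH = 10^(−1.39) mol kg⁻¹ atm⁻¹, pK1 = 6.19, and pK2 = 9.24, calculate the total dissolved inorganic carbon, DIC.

[CO2*] = KH · pCO2 = 10^(−1.39) × 2080×10^-6 = 8.474×10^-5 mol/kg
α₀ = 1/(1 + K1/[H⁺] + K1K2/[H⁺]²) = 1/(1 + 10^+1.44 + 10^-0.17) = 0.03423
DIC = [CO2*]/α₀ = 8.474×10^-5 / 0.03423 = 2.48 mmol/kg

DIC = 2.48 mmol/kg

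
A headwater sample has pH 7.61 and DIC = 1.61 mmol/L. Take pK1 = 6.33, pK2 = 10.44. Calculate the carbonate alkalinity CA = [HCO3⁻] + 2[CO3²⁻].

CA = 1.53 mmol/L

CA = [HCO3⁻] + 2[CO3²⁻] = (α₁ + 2α₂)·DIC
At pH 7.61: [H⁺]/K1 = 10^-1.28 = 0.052481, K2/[H⁺] = 10^-2.83 = 0.0014791
α₁ = 1/(1 + 0.052481 + 0.0014791) = 1/1.0540 = 0.9488; α₂ = α₁·K2/[H⁺] = 0.001403
α₁ + 2α₂ = 0.9516
CA = 0.9516 × 1.61 = 1.53 mmol/L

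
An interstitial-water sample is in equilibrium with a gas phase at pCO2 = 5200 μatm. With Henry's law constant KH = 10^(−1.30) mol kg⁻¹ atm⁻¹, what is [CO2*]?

[CO2*] = 261 μmol/kg

KH = 10^(−1.30) = 5.012×10^-2 mol kg⁻¹ atm⁻¹
[CO2*] = KH · pCO2 = 5.012×10^-2 × 5200×10^-6 atm = 2.61×10^-4 mol/kg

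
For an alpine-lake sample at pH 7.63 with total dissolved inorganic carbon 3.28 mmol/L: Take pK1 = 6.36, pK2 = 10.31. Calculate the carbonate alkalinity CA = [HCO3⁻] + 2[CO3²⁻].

CA = 3.12 mmol/L

CA = [HCO3⁻] + 2[CO3²⁻] = (α₁ + 2α₂)·DIC
At pH 7.63: [H⁺]/K1 = 10^-1.27 = 0.053703, K2/[H⁺] = 10^-2.68 = 0.0020893
α₁ = 1/(1 + 0.053703 + 0.0020893) = 1/1.0558 = 0.9472; α₂ = α₁·K2/[H⁺] = 0.001979
α₁ + 2α₂ = 0.9511
CA = 0.9511 × 3.28 = 3.12 mmol/L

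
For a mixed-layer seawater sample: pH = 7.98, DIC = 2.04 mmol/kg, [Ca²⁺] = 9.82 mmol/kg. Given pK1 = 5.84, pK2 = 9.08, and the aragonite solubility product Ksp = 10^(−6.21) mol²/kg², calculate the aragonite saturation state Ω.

α₂ = 1 / (1 + [H⁺]/K2 + [H⁺]²/(K1K2)) = 1 / (1 + 10^+1.10 + 10^-1.04)
   = 1 / (1 + 12.589 + 0.091201) = 1/13.680 = 0.07310
[CO3²⁻] = α₂ × DIC = 0.07310 × 2.04 = 0.1491 mmol/kg
Ksp = 10^(−6.21) = 6.166×10^-7
Ω = [Ca²⁺][CO3²⁻]/Ksp = (9.82×10^-3)(1.491×10^-4) / 6.166×10^-7 = 2.37

Ω = 2.37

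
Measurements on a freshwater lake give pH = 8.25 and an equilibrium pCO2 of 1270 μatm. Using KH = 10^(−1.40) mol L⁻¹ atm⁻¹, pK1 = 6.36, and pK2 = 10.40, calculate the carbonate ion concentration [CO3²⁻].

[CO3²⁻] = 0.0278 mmol/L

[CO2*] = KH · pCO2 = 10^(−1.40) × 1270×10^-6 = 5.056×10^-5 mol/L
α₀ = 1/(1 + K1/[H⁺] + K1K2/[H⁺]²) = 1/(1 + 10^+1.89 + 10^-0.26) = 0.01263
DIC = [CO2*]/α₀ = 5.056×10^-5 / 0.01263 = 4.003 mmol/L
[CO3²⁻] = α₂·DIC; α₂ = 0.006941, so [CO3²⁻] = 0.006941 × 4.003 = 0.0278 mmol/L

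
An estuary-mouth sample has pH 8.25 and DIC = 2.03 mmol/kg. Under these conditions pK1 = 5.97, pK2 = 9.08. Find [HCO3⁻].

[HCO3⁻] = 1.76 mmol/kg

α₁ = 1 / (1 + [H⁺]/K1 + K2/[H⁺]) = 1 / (1 + 10^-2.28 + 10^-0.83)
   = 1 / (1 + 0.0052481 + 0.14791) = 1/1.1532 = 0.8672
[HCO3⁻] = α₁ × DIC = 0.8672 × 2.03 = 1.76 mmol/kg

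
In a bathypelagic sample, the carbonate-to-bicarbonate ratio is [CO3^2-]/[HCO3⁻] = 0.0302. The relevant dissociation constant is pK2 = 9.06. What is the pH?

pH = 7.54

From K2 = [H⁺][CO3^2-]/[HCO3⁻]:  pH = pK2 + log₁₀([CO3^2-]/[HCO3⁻])
log₁₀(0.0302) = -1.520
pH = 9.06 + (-1.520) = 7.54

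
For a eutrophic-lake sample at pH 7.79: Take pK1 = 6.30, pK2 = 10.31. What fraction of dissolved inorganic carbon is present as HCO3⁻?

α₁ = 1 / (1 + [H⁺]/K1 + K2/[H⁺]) = 1 / (1 + 10^-1.49 + 10^-2.52)
   = 1 / (1 + 0.032359 + 0.0030200) = 1/1.0354 = 0.9658

α₁ = 0.966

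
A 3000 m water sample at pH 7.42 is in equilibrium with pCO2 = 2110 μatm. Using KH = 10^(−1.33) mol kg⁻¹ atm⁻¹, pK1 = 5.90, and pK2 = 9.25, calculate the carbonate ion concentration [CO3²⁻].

[CO3²⁻] = 0.0483 mmol/kg

[CO2*] = KH · pCO2 = 10^(−1.33) × 2110×10^-6 = 9.869×10^-5 mol/kg
α₀ = 1/(1 + K1/[H⁺] + K1K2/[H⁺]²) = 1/(1 + 10^+1.52 + 10^-0.31) = 0.02890
DIC = [CO2*]/α₀ = 9.869×10^-5 / 0.02890 = 3.415 mmol/kg
[CO3²⁻] = α₂·DIC; α₂ = 0.01415, so [CO3²⁻] = 0.01415 × 3.415 = 0.0483 mmol/kg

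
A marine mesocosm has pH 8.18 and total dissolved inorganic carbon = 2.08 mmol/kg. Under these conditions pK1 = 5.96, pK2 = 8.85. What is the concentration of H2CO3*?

[CO2*] = 10.3 μmol/kg

α₀ = 1 / (1 + K1/[H⁺] + K1K2/[H⁺]²) = 1 / (1 + 10^+2.22 + 10^+1.55)
   = 1 / (1 + 165.96 + 35.481) = 1/202.44 = 0.004940
[CO2*] = α₀ × DIC = 0.004940 × 2.08 = 0.0103 mmol/kg = 10.3 μmol/kg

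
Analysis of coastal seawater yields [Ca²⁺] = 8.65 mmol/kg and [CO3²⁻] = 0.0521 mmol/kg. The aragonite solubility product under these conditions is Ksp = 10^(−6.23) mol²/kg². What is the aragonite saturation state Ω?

Ksp = 10^(−6.23) = 5.888×10^-7
Ω = [Ca²⁺][CO3²⁻]/Ksp = (8.65×10^-3)(0.0521×10^-3) / 5.888×10^-7 = 0.765

Ω = 0.765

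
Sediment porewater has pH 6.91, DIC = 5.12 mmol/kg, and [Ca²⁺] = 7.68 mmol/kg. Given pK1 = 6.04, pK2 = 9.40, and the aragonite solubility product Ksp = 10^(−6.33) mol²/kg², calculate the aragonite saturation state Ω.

Ω = 0.239

α₂ = 1 / (1 + [H⁺]/K2 + [H⁺]²/(K1K2)) = 1 / (1 + 10^+2.49 + 10^+1.62)
   = 1 / (1 + 309.03 + 41.687) = 1/351.72 = 0.002843
[CO3²⁻] = α₂ × DIC = 0.002843 × 5.12 = 0.01456 mmol/kg = 14.56 μmol/kg
Ksp = 10^(−6.33) = 4.677×10^-7
Ω = [Ca²⁺][CO3²⁻]/Ksp = (7.68×10^-3)(1.456×10^-5) / 4.677×10^-7 = 0.239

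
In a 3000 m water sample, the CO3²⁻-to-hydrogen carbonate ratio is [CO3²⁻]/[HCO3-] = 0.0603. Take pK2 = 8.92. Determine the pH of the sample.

From K2 = [H⁺][CO3²⁻]/[HCO3-]:  pH = pK2 + log₁₀([CO3²⁻]/[HCO3-])
log₁₀(0.0603) = -1.220
pH = 8.92 + (-1.220) = 7.70

pH = 7.70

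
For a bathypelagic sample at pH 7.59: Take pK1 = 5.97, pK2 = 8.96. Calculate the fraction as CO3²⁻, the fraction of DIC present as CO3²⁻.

α₂ = 1 / (1 + [H⁺]/K2 + [H⁺]²/(K1K2)) = 1 / (1 + 10^+1.37 + 10^-0.25)
   = 1 / (1 + 23.442 + 0.56234) = 1/25.005 = 0.03999

α₂ = 0.0400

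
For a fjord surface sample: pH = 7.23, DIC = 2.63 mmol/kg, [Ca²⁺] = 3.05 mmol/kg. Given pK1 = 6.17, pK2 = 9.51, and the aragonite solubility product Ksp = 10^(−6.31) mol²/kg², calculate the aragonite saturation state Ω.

α₂ = 1 / (1 + [H⁺]/K2 + [H⁺]²/(K1K2)) = 1 / (1 + 10^+2.28 + 10^+1.22)
   = 1 / (1 + 190.55 + 16.596) = 1/208.14 = 0.004804
[CO3²⁻] = α₂ × DIC = 0.004804 × 2.63 = 0.01264 mmol/kg = 12.64 μmol/kg
Ksp = 10^(−6.31) = 4.898×10^-7
Ω = [Ca²⁺][CO3²⁻]/Ksp = (3.05×10^-3)(1.264×10^-5) / 4.898×10^-7 = 0.0787

Ω = 0.0787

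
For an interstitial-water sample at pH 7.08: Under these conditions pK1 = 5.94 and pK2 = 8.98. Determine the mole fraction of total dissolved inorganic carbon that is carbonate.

α₂ = 1 / (1 + [H⁺]/K2 + [H⁺]²/(K1K2)) = 1 / (1 + 10^+1.90 + 10^+0.76)
   = 1 / (1 + 79.433 + 5.7544) = 1/86.187 = 0.01160

α₂ = 0.0116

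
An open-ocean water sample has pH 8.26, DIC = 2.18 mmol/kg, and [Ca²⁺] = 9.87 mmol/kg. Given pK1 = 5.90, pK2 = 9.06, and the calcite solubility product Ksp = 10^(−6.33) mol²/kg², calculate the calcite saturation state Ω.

Ω = 6.27

α₂ = 1 / (1 + [H⁺]/K2 + [H⁺]²/(K1K2)) = 1 / (1 + 10^+0.80 + 10^-1.56)
   = 1 / (1 + 6.3096 + 0.027542) = 1/7.3371 = 0.1363
[CO3²⁻] = α₂ × DIC = 0.1363 × 2.18 = 0.2971 mmol/kg
Ksp = 10^(−6.33) = 4.677×10^-7
Ω = [Ca²⁺][CO3²⁻]/Ksp = (9.87×10^-3)(2.971×10^-4) / 4.677×10^-7 = 6.27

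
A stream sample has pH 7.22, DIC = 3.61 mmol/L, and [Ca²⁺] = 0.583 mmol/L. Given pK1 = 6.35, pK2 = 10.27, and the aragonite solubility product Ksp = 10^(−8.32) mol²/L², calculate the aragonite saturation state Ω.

α₂ = 1 / (1 + [H⁺]/K2 + [H⁺]²/(K1K2)) = 1 / (1 + 10^+3.05 + 10^+2.18)
   = 1 / (1 + 1122.0 + 151.36) = 1/1274.4 = 0.0007847
[CO3²⁻] = α₂ × DIC = 0.0007847 × 3.61 = 0.002833 mmol/L = 2.833 μmol/L
Ksp = 10^(−8.32) = 4.786×10^-9
Ω = [Ca²⁺][CO3²⁻]/Ksp = (0.583×10^-3)(2.833×10^-6) / 4.786×10^-9 = 0.345

Ω = 0.345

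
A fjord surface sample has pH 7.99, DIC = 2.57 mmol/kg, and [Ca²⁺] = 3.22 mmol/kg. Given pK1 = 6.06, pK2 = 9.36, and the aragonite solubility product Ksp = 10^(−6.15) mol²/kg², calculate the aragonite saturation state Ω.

α₂ = 1 / (1 + [H⁺]/K2 + [H⁺]²/(K1K2)) = 1 / (1 + 10^+1.37 + 10^-0.56)
   = 1 / (1 + 23.442 + 0.27542) = 1/24.718 = 0.04046
[CO3²⁻] = α₂ × DIC = 0.04046 × 2.57 = 0.1040 mmol/kg
Ksp = 10^(−6.15) = 7.079×10^-7
Ω = [Ca²⁺][CO3²⁻]/Ksp = (3.22×10^-3)(1.040×10^-4) / 7.079×10^-7 = 0.473

Ω = 0.473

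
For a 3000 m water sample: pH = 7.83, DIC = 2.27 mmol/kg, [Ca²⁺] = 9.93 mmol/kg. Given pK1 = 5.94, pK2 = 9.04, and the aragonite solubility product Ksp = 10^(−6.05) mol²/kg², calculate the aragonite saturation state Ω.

Ω = 1.45

α₂ = 1 / (1 + [H⁺]/K2 + [H⁺]²/(K1K2)) = 1 / (1 + 10^+1.21 + 10^-0.68)
   = 1 / (1 + 16.218 + 0.20893) = 1/17.427 = 0.05738
[CO3²⁻] = α₂ × DIC = 0.05738 × 2.27 = 0.1303 mmol/kg
Ksp = 10^(−6.05) = 8.913×10^-7
Ω = [Ca²⁺][CO3²⁻]/Ksp = (9.93×10^-3)(1.303×10^-4) / 8.913×10^-7 = 1.45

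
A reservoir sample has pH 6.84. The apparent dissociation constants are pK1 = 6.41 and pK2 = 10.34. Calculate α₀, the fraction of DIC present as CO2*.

α₀ = 0.271

α₀ = 1 / (1 + K1/[H⁺] + K1K2/[H⁺]²) = 1 / (1 + 10^+0.43 + 10^-3.07)
   = 1 / (1 + 2.6915 + 0.00085114) = 1/3.6924 = 0.2708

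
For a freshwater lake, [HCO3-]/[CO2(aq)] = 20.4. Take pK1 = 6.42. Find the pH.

From K1 = [H⁺][HCO3-]/[CO2(aq)]:  pH = pK1 + log₁₀([HCO3-]/[CO2(aq)])
log₁₀(20.4) = +1.310
pH = 6.42 + (+1.310) = 7.73

pH = 7.73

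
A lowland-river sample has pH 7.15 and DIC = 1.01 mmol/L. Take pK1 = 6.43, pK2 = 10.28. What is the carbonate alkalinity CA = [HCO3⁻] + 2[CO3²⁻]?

CA = [HCO3⁻] + 2[CO3²⁻] = (α₁ + 2α₂)·DIC
At pH 7.15: [H⁺]/K1 = 10^-0.72 = 0.19055, K2/[H⁺] = 10^-3.13 = 0.00074131
α₁ = 1/(1 + 0.19055 + 0.00074131) = 1/1.1913 = 0.8394; α₂ = α₁·K2/[H⁺] = 0.0006223
α₁ + 2α₂ = 0.8407
CA = 0.8407 × 1.01 = 0.849 mmol/L

CA = 0.849 mmol/L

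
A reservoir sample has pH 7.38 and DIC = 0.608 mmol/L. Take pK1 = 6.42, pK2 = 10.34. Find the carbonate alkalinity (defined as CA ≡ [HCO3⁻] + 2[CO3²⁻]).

CA = 0.549 mmol/L

CA = [HCO3⁻] + 2[CO3²⁻] = (α₁ + 2α₂)·DIC
At pH 7.38: [H⁺]/K1 = 10^-0.96 = 0.10965, K2/[H⁺] = 10^-2.96 = 0.0010965
α₁ = 1/(1 + 0.10965 + 0.0010965) = 1/1.1107 = 0.9003; α₂ = α₁·K2/[H⁺] = 0.0009872
α₁ + 2α₂ = 0.9023
CA = 0.9023 × 0.608 = 0.549 mmol/L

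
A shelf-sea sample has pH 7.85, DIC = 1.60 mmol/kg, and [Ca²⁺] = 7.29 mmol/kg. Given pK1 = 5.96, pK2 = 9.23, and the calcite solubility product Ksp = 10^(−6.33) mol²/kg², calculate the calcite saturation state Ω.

α₂ = 1 / (1 + [H⁺]/K2 + [H⁺]²/(K1K2)) = 1 / (1 + 10^+1.38 + 10^-0.51)
   = 1 / (1 + 23.988 + 0.30903) = 1/25.297 = 0.03953
[CO3²⁻] = α₂ × DIC = 0.03953 × 1.60 = 0.06325 mmol/kg
Ksp = 10^(−6.33) = 4.677×10^-7
Ω = [Ca²⁺][CO3²⁻]/Ksp = (7.29×10^-3)(6.325×10^-5) / 4.677×10^-7 = 0.986

Ω = 0.986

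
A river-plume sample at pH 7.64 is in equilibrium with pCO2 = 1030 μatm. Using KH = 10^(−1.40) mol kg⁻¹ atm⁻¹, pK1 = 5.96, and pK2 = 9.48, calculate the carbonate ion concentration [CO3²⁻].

[CO3²⁻] = 0.0284 mmol/kg

[CO2*] = KH · pCO2 = 10^(−1.40) × 1030×10^-6 = 4.101×10^-5 mol/kg
α₀ = 1/(1 + K1/[H⁺] + K1K2/[H⁺]²) = 1/(1 + 10^+1.68 + 10^-0.16) = 0.02018
DIC = [CO2*]/α₀ = 4.101×10^-5 / 0.02018 = 2.032 mmol/kg
[CO3²⁻] = α₂·DIC; α₂ = 0.01396, so [CO3²⁻] = 0.01396 × 2.032 = 0.0284 mmol/kg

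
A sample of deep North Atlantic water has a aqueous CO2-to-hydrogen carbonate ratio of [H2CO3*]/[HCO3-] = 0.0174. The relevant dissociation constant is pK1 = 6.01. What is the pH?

pH = 7.77

From K1 = [H⁺][HCO3-]/[H2CO3*]:  pH = pK1 − log₁₀([H2CO3*]/[HCO3-])
log₁₀(0.0174) = -1.759
pH = 6.01 − (-1.759) = 7.77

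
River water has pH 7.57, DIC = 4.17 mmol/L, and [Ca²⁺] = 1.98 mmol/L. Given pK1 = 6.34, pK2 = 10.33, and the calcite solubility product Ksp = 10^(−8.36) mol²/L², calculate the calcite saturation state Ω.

Ω = 3.10

α₂ = 1 / (1 + [H⁺]/K2 + [H⁺]²/(K1K2)) = 1 / (1 + 10^+2.76 + 10^+1.53)
   = 1 / (1 + 575.44 + 33.884) = 1/610.32 = 0.001638
[CO3²⁻] = α₂ × DIC = 0.001638 × 4.17 = 0.006832 mmol/L = 6.832 μmol/L
Ksp = 10^(−8.36) = 4.365×10^-9
Ω = [Ca²⁺][CO3²⁻]/Ksp = (1.98×10^-3)(6.832×10^-6) / 4.365×10^-9 = 3.10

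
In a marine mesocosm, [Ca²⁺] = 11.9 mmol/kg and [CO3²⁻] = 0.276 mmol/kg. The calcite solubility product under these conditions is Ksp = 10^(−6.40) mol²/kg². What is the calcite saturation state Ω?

Ksp = 10^(−6.40) = 3.981×10^-7
Ω = [Ca²⁺][CO3²⁻]/Ksp = (11.9×10^-3)(0.276×10^-3) / 3.981×10^-7 = 8.25

Ω = 8.25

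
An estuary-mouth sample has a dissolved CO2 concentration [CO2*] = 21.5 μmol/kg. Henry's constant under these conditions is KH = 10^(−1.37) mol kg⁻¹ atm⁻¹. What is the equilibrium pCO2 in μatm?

KH = 10^(−1.37) = 4.266×10^-2 mol kg⁻¹ atm⁻¹
pCO2 = [CO2*]/KH = 21.5×10^-6 / 4.266×10^-2 = 5.04×10^-4 atm = 504 μatm

pCO2 = 504 μatm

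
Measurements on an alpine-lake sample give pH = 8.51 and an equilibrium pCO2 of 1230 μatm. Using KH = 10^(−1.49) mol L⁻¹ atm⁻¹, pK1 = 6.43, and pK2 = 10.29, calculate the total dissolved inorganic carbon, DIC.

[CO2*] = KH · pCO2 = 10^(−1.49) × 1230×10^-6 = 3.980×10^-5 mol/L
α₀ = 1/(1 + K1/[H⁺] + K1K2/[H⁺]²) = 1/(1 + 10^+2.08 + 10^+0.30) = 0.008115
DIC = [CO2*]/α₀ = 3.980×10^-5 / 0.008115 = 4.90 mmol/L

DIC = 4.90 mmol/L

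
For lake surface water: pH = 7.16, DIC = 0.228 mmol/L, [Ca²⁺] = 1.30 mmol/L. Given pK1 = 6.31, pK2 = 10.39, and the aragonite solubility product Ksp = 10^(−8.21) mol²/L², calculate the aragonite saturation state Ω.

α₂ = 1 / (1 + [H⁺]/K2 + [H⁺]²/(K1K2)) = 1 / (1 + 10^+3.23 + 10^+2.38)
   = 1 / (1 + 1698.2 + 239.88) = 1/1939.1 = 0.0005157
[CO3²⁻] = α₂ × DIC = 0.0005157 × 0.228 = 0.0001176 mmol/L = 0.1176 μmol/L
Ksp = 10^(−8.21) = 6.166×10^-9
Ω = [Ca²⁺][CO3²⁻]/Ksp = (1.30×10^-3)(1.176×10^-7) / 6.166×10^-9 = 0.0248

Ω = 0.0248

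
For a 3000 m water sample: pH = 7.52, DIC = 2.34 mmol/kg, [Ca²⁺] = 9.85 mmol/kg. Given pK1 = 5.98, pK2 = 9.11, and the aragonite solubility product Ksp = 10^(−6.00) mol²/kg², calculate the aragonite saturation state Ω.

Ω = 0.562

α₂ = 1 / (1 + [H⁺]/K2 + [H⁺]²/(K1K2)) = 1 / (1 + 10^+1.59 + 10^+0.05)
   = 1 / (1 + 38.905 + 1.1220) = 1/41.027 = 0.02437
[CO3²⁻] = α₂ × DIC = 0.02437 × 2.34 = 0.05704 mmol/kg
Ksp = 10^(−6.00) = 1.000×10^-6
Ω = [Ca²⁺][CO3²⁻]/Ksp = (9.85×10^-3)(5.704×10^-5) / 1.000×10^-6 = 0.562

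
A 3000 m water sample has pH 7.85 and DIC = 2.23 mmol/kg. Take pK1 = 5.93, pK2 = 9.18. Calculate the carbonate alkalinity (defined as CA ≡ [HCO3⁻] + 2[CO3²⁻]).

CA = [HCO3⁻] + 2[CO3²⁻] = (α₁ + 2α₂)·DIC
At pH 7.85: [H⁺]/K1 = 10^-1.92 = 0.012023, K2/[H⁺] = 10^-1.33 = 0.046774
α₁ = 1/(1 + 0.012023 + 0.046774) = 1/1.0588 = 0.9445; α₂ = α₁·K2/[H⁺] = 0.04418
α₁ + 2α₂ = 1.0328
CA = 1.0328 × 2.23 = 2.30 mmol/kg

CA = 2.30 mmol/kg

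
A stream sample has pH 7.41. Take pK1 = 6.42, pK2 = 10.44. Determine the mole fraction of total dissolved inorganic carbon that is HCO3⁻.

α₁ = 0.906

α₁ = 1 / (1 + [H⁺]/K1 + K2/[H⁺]) = 1 / (1 + 10^-0.99 + 10^-3.03)
   = 1 / (1 + 0.10233 + 0.00093325) = 1/1.1033 = 0.9064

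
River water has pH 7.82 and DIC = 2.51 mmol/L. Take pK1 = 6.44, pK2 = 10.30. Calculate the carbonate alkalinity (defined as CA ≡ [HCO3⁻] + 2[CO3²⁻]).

CA = 2.42 mmol/L

CA = [HCO3⁻] + 2[CO3²⁻] = (α₁ + 2α₂)·DIC
At pH 7.82: [H⁺]/K1 = 10^-1.38 = 0.041687, K2/[H⁺] = 10^-2.48 = 0.0033113
α₁ = 1/(1 + 0.041687 + 0.0033113) = 1/1.0450 = 0.9569; α₂ = α₁·K2/[H⁺] = 0.003169
α₁ + 2α₂ = 0.9633
CA = 0.9633 × 2.51 = 2.42 mmol/L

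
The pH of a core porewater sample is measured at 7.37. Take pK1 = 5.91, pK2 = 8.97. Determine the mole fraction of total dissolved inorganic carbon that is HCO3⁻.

α₁ = 0.944

α₁ = 1 / (1 + [H⁺]/K1 + K2/[H⁺]) = 1 / (1 + 10^-1.46 + 10^-1.60)
   = 1 / (1 + 0.034674 + 0.025119) = 1/1.0598 = 0.9436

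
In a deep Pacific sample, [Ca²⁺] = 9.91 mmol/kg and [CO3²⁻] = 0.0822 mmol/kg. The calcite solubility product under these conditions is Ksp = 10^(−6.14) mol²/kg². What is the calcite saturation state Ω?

Ksp = 10^(−6.14) = 7.244×10^-7
Ω = [Ca²⁺][CO3²⁻]/Ksp = (9.91×10^-3)(0.0822×10^-3) / 7.244×10^-7 = 1.12

Ω = 1.12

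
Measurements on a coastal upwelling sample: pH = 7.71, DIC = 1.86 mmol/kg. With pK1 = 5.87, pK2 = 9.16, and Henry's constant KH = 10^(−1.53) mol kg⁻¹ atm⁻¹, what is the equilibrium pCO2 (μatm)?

α₀ = 1 / (1 + K1/[H⁺] + K1K2/[H⁺]²) = 1 / (1 + 10^+1.84 + 10^+0.39)
   = 1 / (1 + 69.183 + 2.4547) = 1/72.638 = 0.01377
[CO2*] = α₀ × DIC = 0.01377 × 1.86 = 0.02561 mmol/kg
pCO2 = [CO2*]/KH = 2.561×10^-5 / 2.951×10^-2 = 868 μatm

pCO2 = 868 μatm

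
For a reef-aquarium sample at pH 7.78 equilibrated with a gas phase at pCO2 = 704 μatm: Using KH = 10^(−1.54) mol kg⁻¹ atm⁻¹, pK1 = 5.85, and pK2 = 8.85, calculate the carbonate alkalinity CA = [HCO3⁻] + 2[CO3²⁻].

[CO2*] = KH · pCO2 = 10^(−1.54) × 704×10^-6 = 2.030×10^-5 mol/kg
α₀ = 1/(1 + K1/[H⁺] + K1K2/[H⁺]²) = 1/(1 + 10^+1.93 + 10^+0.86) = 0.01071
DIC = [CO2*]/α₀ = 2.030×10^-5 / 0.01071 = 1.896 mmol/kg
CA = (α₁ + 2α₂)·DIC = (0.9117 + 2×0.07760) × 1.896 = 2.02 mmol/kg

CA = 2.02 mmol/kg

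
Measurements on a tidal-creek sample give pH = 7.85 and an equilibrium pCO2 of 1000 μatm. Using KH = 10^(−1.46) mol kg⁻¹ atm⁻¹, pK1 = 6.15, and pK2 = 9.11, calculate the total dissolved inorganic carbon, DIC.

DIC = 1.87 mmol/kg

[CO2*] = KH · pCO2 = 10^(−1.46) × 1000×10^-6 = 3.467×10^-5 mol/kg
α₀ = 1/(1 + K1/[H⁺] + K1K2/[H⁺]²) = 1/(1 + 10^+1.70 + 10^+0.44) = 0.01856
DIC = [CO2*]/α₀ = 3.467×10^-5 / 0.01856 = 1.87 mmol/kg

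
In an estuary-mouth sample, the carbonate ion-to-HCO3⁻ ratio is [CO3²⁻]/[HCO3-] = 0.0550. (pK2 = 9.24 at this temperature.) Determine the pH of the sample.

pH = 7.98

From K2 = [H⁺][CO3²⁻]/[HCO3-]:  pH = pK2 + log₁₀([CO3²⁻]/[HCO3-])
log₁₀(0.0550) = -1.260
pH = 9.24 + (-1.260) = 7.98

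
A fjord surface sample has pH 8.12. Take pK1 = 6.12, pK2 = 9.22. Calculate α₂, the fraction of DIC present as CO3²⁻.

α₂ = 1 / (1 + [H⁺]/K2 + [H⁺]²/(K1K2)) = 1 / (1 + 10^+1.10 + 10^-0.90)
   = 1 / (1 + 12.589 + 0.12589) = 1/13.715 = 0.07291

α₂ = 0.0729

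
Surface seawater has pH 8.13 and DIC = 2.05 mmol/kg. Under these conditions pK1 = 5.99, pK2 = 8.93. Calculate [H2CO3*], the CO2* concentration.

α₀ = 1 / (1 + K1/[H⁺] + K1K2/[H⁺]²) = 1 / (1 + 10^+2.14 + 10^+1.34)
   = 1 / (1 + 138.04 + 21.878) = 1/160.92 = 0.006214
[CO2*] = α₀ × DIC = 0.006214 × 2.05 = 0.0127 mmol/kg = 12.7 μmol/kg

[CO2*] = 12.7 μmol/kg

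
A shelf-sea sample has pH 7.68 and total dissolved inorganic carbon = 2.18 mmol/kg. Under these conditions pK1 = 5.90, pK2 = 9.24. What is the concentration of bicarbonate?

α₁ = 1 / (1 + [H⁺]/K1 + K2/[H⁺]) = 1 / (1 + 10^-1.78 + 10^-1.56)
   = 1 / (1 + 0.016596 + 0.027542) = 1/1.0441 = 0.9577
[HCO3⁻] = α₁ × DIC = 0.9577 × 2.18 = 2.09 mmol/kg

[HCO3⁻] = 2.09 mmol/kg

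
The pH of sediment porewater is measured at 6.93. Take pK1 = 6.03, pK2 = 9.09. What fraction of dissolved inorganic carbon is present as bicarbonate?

α₁ = 1 / (1 + [H⁺]/K1 + K2/[H⁺]) = 1 / (1 + 10^-0.90 + 10^-2.16)
   = 1 / (1 + 0.12589 + 0.0069183) = 1/1.1328 = 0.8828

α₁ = 0.883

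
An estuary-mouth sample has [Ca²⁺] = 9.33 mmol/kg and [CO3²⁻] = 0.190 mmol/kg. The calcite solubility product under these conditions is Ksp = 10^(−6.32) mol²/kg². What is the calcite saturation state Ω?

Ksp = 10^(−6.32) = 4.786×10^-7
Ω = [Ca²⁺][CO3²⁻]/Ksp = (9.33×10^-3)(0.190×10^-3) / 4.786×10^-7 = 3.70

Ω = 3.70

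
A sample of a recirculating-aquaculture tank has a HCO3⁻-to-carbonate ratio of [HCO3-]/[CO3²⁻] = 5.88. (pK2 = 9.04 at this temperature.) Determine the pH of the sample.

From K2 = [H⁺][CO3²⁻]/[HCO3-]:  pH = pK2 − log₁₀([HCO3-]/[CO3²⁻])
log₁₀(5.88) = +0.769
pH = 9.04 − (+0.769) = 8.27

pH = 8.27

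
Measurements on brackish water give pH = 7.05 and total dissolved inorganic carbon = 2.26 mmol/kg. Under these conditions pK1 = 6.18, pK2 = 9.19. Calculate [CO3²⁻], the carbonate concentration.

α₂ = 1 / (1 + [H⁺]/K2 + [H⁺]²/(K1K2)) = 1 / (1 + 10^+2.14 + 10^+1.27)
   = 1 / (1 + 138.04 + 18.621) = 1/157.66 = 0.006343
[CO3²⁻] = α₂ × DIC = 0.006343 × 2.26 = 0.0143 mmol/kg = 14.3 μmol/kg

[CO3²⁻] = 14.3 μmol/kg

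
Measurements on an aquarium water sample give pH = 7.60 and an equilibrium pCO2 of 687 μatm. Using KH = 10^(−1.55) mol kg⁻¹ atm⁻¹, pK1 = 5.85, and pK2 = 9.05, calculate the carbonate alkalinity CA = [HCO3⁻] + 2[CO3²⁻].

CA = 1.17 mmol/kg

[CO2*] = KH · pCO2 = 10^(−1.55) × 687×10^-6 = 1.936×10^-5 mol/kg
α₀ = 1/(1 + K1/[H⁺] + K1K2/[H⁺]²) = 1/(1 + 10^+1.75 + 10^+0.30) = 0.01688
DIC = [CO2*]/α₀ = 1.936×10^-5 / 0.01688 = 1.147 mmol/kg
CA = (α₁ + 2α₂)·DIC = (0.9494 + 2×0.03369) × 1.147 = 1.17 mmol/kg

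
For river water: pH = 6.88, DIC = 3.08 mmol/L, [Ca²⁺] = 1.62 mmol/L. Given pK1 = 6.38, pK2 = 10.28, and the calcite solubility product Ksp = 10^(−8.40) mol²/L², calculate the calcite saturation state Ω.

α₂ = 1 / (1 + [H⁺]/K2 + [H⁺]²/(K1K2)) = 1 / (1 + 10^+3.40 + 10^+2.90)
   = 1 / (1 + 2511.9 + 794.33) = 1/3307.2 = 0.0003024
[CO3²⁻] = α₂ × DIC = 0.0003024 × 3.08 = 0.0009313 mmol/L = 0.9313 μmol/L
Ksp = 10^(−8.40) = 3.981×10^-9
Ω = [Ca²⁺][CO3²⁻]/Ksp = (1.62×10^-3)(9.313×10^-7) / 3.981×10^-9 = 0.379

Ω = 0.379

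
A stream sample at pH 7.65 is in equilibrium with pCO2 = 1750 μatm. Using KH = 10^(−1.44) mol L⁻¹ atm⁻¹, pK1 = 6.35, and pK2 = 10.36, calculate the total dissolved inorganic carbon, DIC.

DIC = 1.33 mmol/L

[CO2*] = KH · pCO2 = 10^(−1.44) × 1750×10^-6 = 6.354×10^-5 mol/L
α₀ = 1/(1 + K1/[H⁺] + K1K2/[H⁺]²) = 1/(1 + 10^+1.30 + 10^-1.41) = 0.04764
DIC = [CO2*]/α₀ = 6.354×10^-5 / 0.04764 = 1.33 mmol/L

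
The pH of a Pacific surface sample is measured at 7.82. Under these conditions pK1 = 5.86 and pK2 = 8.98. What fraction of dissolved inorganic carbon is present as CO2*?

α₀ = 1 / (1 + K1/[H⁺] + K1K2/[H⁺]²) = 1 / (1 + 10^+1.96 + 10^+0.80)
   = 1 / (1 + 91.201 + 6.3096) = 1/98.511 = 0.01015

α₀ = 0.0102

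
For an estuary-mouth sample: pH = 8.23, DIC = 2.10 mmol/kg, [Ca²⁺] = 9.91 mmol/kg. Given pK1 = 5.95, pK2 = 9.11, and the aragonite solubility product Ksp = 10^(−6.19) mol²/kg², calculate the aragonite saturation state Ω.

Ω = 3.74

α₂ = 1 / (1 + [H⁺]/K2 + [H⁺]²/(K1K2)) = 1 / (1 + 10^+0.88 + 10^-1.40)
   = 1 / (1 + 7.5858 + 0.039811) = 1/8.6256 = 0.1159
[CO3²⁻] = α₂ × DIC = 0.1159 × 2.10 = 0.2435 mmol/kg
Ksp = 10^(−6.19) = 6.457×10^-7
Ω = [Ca²⁺][CO3²⁻]/Ksp = (9.91×10^-3)(2.435×10^-4) / 6.457×10^-7 = 3.74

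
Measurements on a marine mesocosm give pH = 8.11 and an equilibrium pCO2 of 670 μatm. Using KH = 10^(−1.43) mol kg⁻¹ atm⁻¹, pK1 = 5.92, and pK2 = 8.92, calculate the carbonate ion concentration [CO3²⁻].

[CO3²⁻] = 0.597 mmol/kg

[CO2*] = KH · pCO2 = 10^(−1.43) × 670×10^-6 = 2.489×10^-5 mol/kg
α₀ = 1/(1 + K1/[H⁺] + K1K2/[H⁺]²) = 1/(1 + 10^+2.19 + 10^+1.38) = 0.005560
DIC = [CO2*]/α₀ = 2.489×10^-5 / 0.005560 = 4.477 mmol/kg
[CO3²⁻] = α₂·DIC; α₂ = 0.1334, so [CO3²⁻] = 0.1334 × 4.477 = 0.597 mmol/kg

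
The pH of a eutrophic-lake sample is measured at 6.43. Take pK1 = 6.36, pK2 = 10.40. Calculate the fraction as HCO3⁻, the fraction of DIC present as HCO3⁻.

α₁ = 1 / (1 + [H⁺]/K1 + K2/[H⁺]) = 1 / (1 + 10^-0.07 + 10^-3.97)
   = 1 / (1 + 0.85114 + 0.00010715) = 1/1.8512 = 0.5402

α₁ = 0.540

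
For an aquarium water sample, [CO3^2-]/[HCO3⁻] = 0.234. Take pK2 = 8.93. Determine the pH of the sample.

pH = 8.30

From K2 = [H⁺][CO3^2-]/[HCO3⁻]:  pH = pK2 + log₁₀([CO3^2-]/[HCO3⁻])
log₁₀(0.234) = -0.631
pH = 8.93 + (-0.631) = 8.30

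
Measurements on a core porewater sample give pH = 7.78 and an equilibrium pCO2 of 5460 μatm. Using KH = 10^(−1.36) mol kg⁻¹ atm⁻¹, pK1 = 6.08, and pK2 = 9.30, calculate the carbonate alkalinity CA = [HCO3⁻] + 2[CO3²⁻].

[CO2*] = KH · pCO2 = 10^(−1.36) × 5460×10^-6 = 2.383×10^-4 mol/kg
α₀ = 1/(1 + K1/[H⁺] + K1K2/[H⁺]²) = 1/(1 + 10^+1.70 + 10^+0.18) = 0.01900
DIC = [CO2*]/α₀ = 2.383×10^-4 / 0.01900 = 12.54 mmol/kg
CA = (α₁ + 2α₂)·DIC = (0.9522 + 2×0.02876) × 12.54 = 12.7 mmol/kg

CA = 12.7 mmol/kg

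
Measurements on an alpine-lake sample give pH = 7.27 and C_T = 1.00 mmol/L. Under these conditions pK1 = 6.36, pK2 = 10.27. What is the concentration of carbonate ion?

α₂ = 1 / (1 + [H⁺]/K2 + [H⁺]²/(K1K2)) = 1 / (1 + 10^+3.00 + 10^+2.09)
   = 1 / (1 + 1000.0 + 123.03) = 1/1124.0 = 0.0008897
[CO3²⁻] = α₂ × DIC = 0.0008897 × 1.00 = 0.000890 mmol/L = 0.890 μmol/L

[CO3²⁻] = 0.890 μmol/L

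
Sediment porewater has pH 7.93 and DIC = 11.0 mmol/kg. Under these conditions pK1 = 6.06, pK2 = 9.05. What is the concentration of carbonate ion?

[CO3²⁻] = 0.766 mmol/kg

α₂ = 1 / (1 + [H⁺]/K2 + [H⁺]²/(K1K2)) = 1 / (1 + 10^+1.12 + 10^-0.75)
   = 1 / (1 + 13.183 + 0.17783) = 1/14.360 = 0.06964
[CO3²⁻] = α₂ × DIC = 0.06964 × 11.0 = 0.766 mmol/kg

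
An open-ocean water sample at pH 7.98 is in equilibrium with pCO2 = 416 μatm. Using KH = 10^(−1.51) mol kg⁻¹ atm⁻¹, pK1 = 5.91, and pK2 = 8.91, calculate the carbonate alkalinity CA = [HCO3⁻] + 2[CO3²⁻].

[CO2*] = KH · pCO2 = 10^(−1.51) × 416×10^-6 = 1.286×10^-5 mol/kg
α₀ = 1/(1 + K1/[H⁺] + K1K2/[H⁺]²) = 1/(1 + 10^+2.07 + 10^+1.14) = 0.007559
DIC = [CO2*]/α₀ = 1.286×10^-5 / 0.007559 = 1.701 mmol/kg
CA = (α₁ + 2α₂)·DIC = (0.8881 + 2×0.1043) × 1.701 = 1.87 mmol/kg

CA = 1.87 mmol/kg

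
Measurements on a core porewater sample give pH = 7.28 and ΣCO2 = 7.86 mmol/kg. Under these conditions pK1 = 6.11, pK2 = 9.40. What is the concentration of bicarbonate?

α₁ = 1 / (1 + [H⁺]/K1 + K2/[H⁺]) = 1 / (1 + 10^-1.17 + 10^-2.12)
   = 1 / (1 + 0.067608 + 0.0075858) = 1/1.0752 = 0.9301
[HCO3⁻] = α₁ × DIC = 0.9301 × 7.86 = 7.31 mmol/kg

[HCO3⁻] = 7.31 mmol/kg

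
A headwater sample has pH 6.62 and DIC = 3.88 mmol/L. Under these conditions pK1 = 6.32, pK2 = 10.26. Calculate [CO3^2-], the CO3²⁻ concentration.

α₂ = 1 / (1 + [H⁺]/K2 + [H⁺]²/(K1K2)) = 1 / (1 + 10^+3.64 + 10^+3.34)
   = 1 / (1 + 4365.2 + 2187.8) = 1/6553.9 = 0.0001526
[CO3²⁻] = α₂ × DIC = 0.0001526 × 3.88 = 0.000592 mmol/L = 0.592 μmol/L

[CO3²⁻] = 0.592 μmol/L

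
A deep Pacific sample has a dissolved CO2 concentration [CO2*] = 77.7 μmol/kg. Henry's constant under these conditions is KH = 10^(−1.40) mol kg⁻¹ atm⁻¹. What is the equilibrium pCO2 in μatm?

KH = 10^(−1.40) = 3.981×10^-2 mol kg⁻¹ atm⁻¹
pCO2 = [CO2*]/KH = 77.7×10^-6 / 3.981×10^-2 = 1.95×10^-3 atm = 1950 μatm

pCO2 = 1950 μatm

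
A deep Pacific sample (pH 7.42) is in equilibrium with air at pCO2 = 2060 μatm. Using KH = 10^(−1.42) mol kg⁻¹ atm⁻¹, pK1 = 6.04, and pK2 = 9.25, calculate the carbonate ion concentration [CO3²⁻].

[CO2*] = KH · pCO2 = 10^(−1.42) × 2060×10^-6 = 7.832×10^-5 mol/kg
α₀ = 1/(1 + K1/[H⁺] + K1K2/[H⁺]²) = 1/(1 + 10^+1.38 + 10^-0.45) = 0.03946
DIC = [CO2*]/α₀ = 7.832×10^-5 / 0.03946 = 1.985 mmol/kg
[CO3²⁻] = α₂·DIC; α₂ = 0.01400, so [CO3²⁻] = 0.01400 × 1.985 = 0.0278 mmol/kg

[CO3²⁻] = 0.0278 mmol/kg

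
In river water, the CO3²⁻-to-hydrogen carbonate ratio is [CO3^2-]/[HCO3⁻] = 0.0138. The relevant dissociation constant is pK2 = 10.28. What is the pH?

From K2 = [H⁺][CO3^2-]/[HCO3⁻]:  pH = pK2 + log₁₀([CO3^2-]/[HCO3⁻])
log₁₀(0.0138) = -1.860
pH = 10.28 + (-1.860) = 8.42

pH = 8.42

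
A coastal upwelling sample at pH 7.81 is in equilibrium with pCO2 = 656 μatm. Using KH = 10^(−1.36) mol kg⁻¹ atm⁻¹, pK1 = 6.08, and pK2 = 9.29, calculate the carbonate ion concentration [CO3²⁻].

[CO3²⁻] = 0.0509 mmol/kg

[CO2*] = KH · pCO2 = 10^(−1.36) × 656×10^-6 = 2.864×10^-5 mol/kg
α₀ = 1/(1 + K1/[H⁺] + K1K2/[H⁺]²) = 1/(1 + 10^+1.73 + 10^+0.25) = 0.01770
DIC = [CO2*]/α₀ = 2.864×10^-5 / 0.01770 = 1.617 mmol/kg
[CO3²⁻] = α₂·DIC; α₂ = 0.03148, so [CO3²⁻] = 0.03148 × 1.617 = 0.0509 mmol/kg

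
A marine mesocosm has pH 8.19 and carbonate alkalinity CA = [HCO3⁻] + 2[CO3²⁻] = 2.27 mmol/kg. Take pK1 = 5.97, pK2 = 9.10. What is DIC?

DIC = 2.06 mmol/kg

CA = [HCO3⁻] + 2[CO3²⁻] = (α₁ + 2α₂)·DIC
At pH 8.19: [H⁺]/K1 = 10^-2.22 = 0.0060256, K2/[H⁺] = 10^-0.91 = 0.12303
α₁ = 1/(1 + 0.0060256 + 0.12303) = 1/1.1291 = 0.8857; α₂ = α₁·K2/[H⁺] = 0.1090
α₁ + 2α₂ = 1.1036
DIC = CA / (α₁ + 2α₂) = 2.27 / 1.1036 = 2.06 mmol/kg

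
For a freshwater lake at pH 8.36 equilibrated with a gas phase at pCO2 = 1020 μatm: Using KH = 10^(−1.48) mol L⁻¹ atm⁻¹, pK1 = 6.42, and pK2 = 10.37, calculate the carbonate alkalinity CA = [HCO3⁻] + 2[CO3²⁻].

CA = 3.00 mmol/L

[CO2*] = KH · pCO2 = 10^(−1.48) × 1020×10^-6 = 3.378×10^-5 mol/L
α₀ = 1/(1 + K1/[H⁺] + K1K2/[H⁺]²) = 1/(1 + 10^+1.94 + 10^-0.07) = 0.01124
DIC = [CO2*]/α₀ = 3.378×10^-5 / 0.01124 = 3.004 mmol/L
CA = (α₁ + 2α₂)·DIC = (0.9792 + 2×0.009569) × 3.004 = 3.00 mmol/L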